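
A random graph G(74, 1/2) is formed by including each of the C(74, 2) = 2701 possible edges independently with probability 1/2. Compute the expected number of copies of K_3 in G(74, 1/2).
E[# K_3] = C(74, 3) · (1/2)^C(3, 2) = 64824 / 2^3 = 8103

For each 3-subset S of vertices (there are C(74, 3) = 64824 such S), let X_S = 1 if S induces a K_3 (all C(3, 2) = 3 edges present). Then P(X_S = 1) = (1/2)^3 = 1/8. By linearity of expectation, E[# K_3] = C(74, 3) · (1/2)^3 = 64824 / 8 = 8103.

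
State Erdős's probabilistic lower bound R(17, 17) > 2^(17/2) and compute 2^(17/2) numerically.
2^(17/2) = 362.0387; so R(17, 17) > 362.0387

Colour each edge of K_n uniformly at random with red/blue. The expected number of monochromatic K_17 is C(n, 17) · 2 · 2^(−C(17,2)). If C(n, 17) · 2^(1 − C(17,2)) < 1, then with positive probability no monochromatic K_17 exists, so R(17, 17) > n. The standard estimate C(n, 17) ≤ n^17/17! shows this inequality holds whenever n ≤ 2^(17/2) (since 17! · 2^(C(17,2) − 1) > 2^(17^2/2) ≥ n^17). Hence R(17, 17) > 2^(17/2) = 362.0387.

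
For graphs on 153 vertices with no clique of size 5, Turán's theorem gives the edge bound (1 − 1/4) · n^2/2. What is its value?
Turán density bound = (3/4) · 153^2/2 = 70227/8 ≈ 8778.375

Turán's theorem: ex(n, K_{r+1}) is achieved by the complete r-partite Turán graph T(n, r) with parts as balanced as possible, and is at most (1 − 1/r) · n^2/2. For r = 4, n = 153: the density bound is (3/4) · 23409/2 = 70227/8 ≈ 8778.375. The integer-valued extremum is e(T(153, 4)) = 8778, which is strictly less than the density bound 70227/8 since 4 ∤ 153 (the parts of T(153, 4) cannot all be equal).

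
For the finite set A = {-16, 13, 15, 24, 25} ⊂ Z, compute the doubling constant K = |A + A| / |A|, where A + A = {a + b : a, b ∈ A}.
K = |A + A| / |A| = 15/5 = 3

Enumerate A + A = {a + b : a, b ∈ A}. With |A| = 5, there are |A|^2 = 25 ordered sum pairs; collecting distinct values, A + A = {-32, -3, -1, 8, 9, 26, 28, 30, 37, 38, 39, 40, 48, 49, 50}, so |A + A| = 15. Thus K = 15/5 = 3. For comparison, the minimum possible |A + A| over all 5-element sets is 2·5 − 1 = 9 (so min K = 9/5), attained only by arithmetic progressions.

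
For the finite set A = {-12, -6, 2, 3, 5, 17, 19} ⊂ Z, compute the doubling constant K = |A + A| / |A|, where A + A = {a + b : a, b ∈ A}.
K = |A + A| / |A| = 25/7

Enumerate A + A = {a + b : a, b ∈ A}. With |A| = 7, there are |A|^2 = 49 ordered sum pairs; collecting distinct values, A + A = {-24, -18, -12, -10, -9, -7, -4, -3, -1, 4, 5, 6, 7, 8, 10, 11, 13, 19, 20, 21, 22, 24, 34, 36, 38}, so |A + A| = 25. Thus K = 25/7. For comparison, the minimum possible |A + A| over all 7-element sets is 2·7 − 1 = 13 (so min K = 13/7), attained only by arithmetic progressions.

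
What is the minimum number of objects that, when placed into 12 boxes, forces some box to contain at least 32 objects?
n = (32 − 1)·12 + 1 = 373

By the generalised pigeonhole principle, to guarantee some box contains ≥ r objects we need more than (r − 1) · k objects total. Threshold: n = (r − 1) · k + 1. With r = 32 and k = 12: n = 31 · 12 + 1 = 372 + 1 = 373. For n = 372 = 31 · 12, we can put exactly 31 objects in every box, avoiding 32 in any single one — so 373 is tight.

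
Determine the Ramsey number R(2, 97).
R(2, 97) = 97

R(2, k) = k for all k ≥ 2: in a 2-colouring of K_k, either some edge is red (a red K_2) or all edges are blue (a blue K_k). And K_{96} coloured all-blue has no blue K_97, so R(2, 97) > 96. Hence R(2, 97) = 97.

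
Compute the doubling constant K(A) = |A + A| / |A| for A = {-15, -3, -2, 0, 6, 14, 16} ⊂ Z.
K = |A + A| / |A| = 26/7

Enumerate A + A = {a + b : a, b ∈ A}. With |A| = 7, there are |A|^2 = 49 ordered sum pairs; collecting distinct values, A + A = {-30, -18, -17, -15, -9, -6, -5, -4, -3, -2, -1, 0, 1, 3, 4, 6, 11, 12, 13, 14, 16, 20, 22, 28, 30, 32}, so |A + A| = 26. Thus K = 26/7. For comparison, the minimum possible |A + A| over all 7-element sets is 2·7 − 1 = 13 (so min K = 13/7), attained only by arithmetic progressions.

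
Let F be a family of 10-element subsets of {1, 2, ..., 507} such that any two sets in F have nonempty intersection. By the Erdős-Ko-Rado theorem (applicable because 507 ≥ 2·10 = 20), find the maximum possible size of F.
max |F| = C(506, 9) = 5578516465990712750

The Erdős-Ko-Rado theorem states: for n ≥ 2k, an intersecting family of k-subsets of an n-element set has size at most C(n − 1, k − 1), with equality for 'star' families {A ⊆ [n] : |A| = k, i ∈ A} (fix an element i). For n = 507, k = 10: C(506, 9) = 5578516465990712750.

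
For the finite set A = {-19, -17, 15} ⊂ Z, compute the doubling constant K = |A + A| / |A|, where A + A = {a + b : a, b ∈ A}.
K = |A + A| / |A| = 6/3 = 2

Enumerate A + A = {a + b : a, b ∈ A}. With |A| = 3, there are |A|^2 = 9 ordered sum pairs; collecting distinct values, A + A = {-38, -36, -34, -4, -2, 30}, so |A + A| = 6. Thus K = 6/3 = 2. For comparison, the minimum possible |A + A| over all 3-element sets is 2·3 − 1 = 5 (so min K = 5/3), attained only by arithmetic progressions.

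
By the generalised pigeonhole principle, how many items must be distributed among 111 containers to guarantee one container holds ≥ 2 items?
n = (2 − 1)·111 + 1 = 112

By the generalised pigeonhole principle, to guarantee some box contains ≥ r objects we need more than (r − 1) · k objects total. Threshold: n = (r − 1) · k + 1. With r = 2 and k = 111: n = 1 · 111 + 1 = 111 + 1 = 112. For n = 111 = 1 · 111, we can put exactly 1 objects in every box, avoiding 2 in any single one — so 112 is tight.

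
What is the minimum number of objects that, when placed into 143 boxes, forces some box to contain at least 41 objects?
n = (41 − 1)·143 + 1 = 5721

By the generalised pigeonhole principle, to guarantee some box contains ≥ r objects we need more than (r − 1) · k objects total. Threshold: n = (r − 1) · k + 1. With r = 41 and k = 143: n = 40 · 143 + 1 = 5720 + 1 = 5721. For n = 5720 = 40 · 143, we can put exactly 40 objects in every box, avoiding 41 in any single one — so 5721 is tight.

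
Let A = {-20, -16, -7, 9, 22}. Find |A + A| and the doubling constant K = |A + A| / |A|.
K = |A + A| / |A| = 14/5

Enumerate A + A = {a + b : a, b ∈ A}. With |A| = 5, there are |A|^2 = 25 ordered sum pairs; collecting distinct values, A + A = {-40, -36, -32, -27, -23, -14, -11, -7, 2, 6, 15, 18, 31, 44}, so |A + A| = 14. Thus K = 14/5. For comparison, the minimum possible |A + A| over all 5-element sets is 2·5 − 1 = 9 (so min K = 9/5), attained only by arithmetic progressions.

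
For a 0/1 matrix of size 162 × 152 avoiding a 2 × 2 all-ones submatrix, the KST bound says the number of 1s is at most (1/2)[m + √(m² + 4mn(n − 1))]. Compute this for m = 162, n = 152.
z(162, 152; 2, 2) ≤ (1/2)[162 + √(162² + 4·162·152·151)] = (1/2)[162 + √14899140] = 2010.9702

Kővári–Sós–Turán: let r_1, ..., r_162 be the row sums and z = Σ r_i the total number of 1s. Each pair of columns can share at most one row with both entries 1 (else a 2×2 all-ones block appears), so Σ_i C(r_i, 2) ≤ C(152, 2) = 11476. By convexity Σ_i C(r_i, 2) ≥ 162·C(z/162, 2) = z(z − 162)/(2·162), giving z² − 162z − 162·152·151 ≤ 0 and hence z ≤ (1/2)[162 + √(26244 + 4·3718224)] = (1/2)[162 + √14899140] ≈ (1/2)(162 + 3859.9404) = 2010.9702.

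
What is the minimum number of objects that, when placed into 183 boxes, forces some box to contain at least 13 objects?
n = (13 − 1)·183 + 1 = 2197

By the generalised pigeonhole principle, to guarantee some box contains ≥ r objects we need more than (r − 1) · k objects total. Threshold: n = (r − 1) · k + 1. With r = 13 and k = 183: n = 12 · 183 + 1 = 2196 + 1 = 2197. For n = 2196 = 12 · 183, we can put exactly 12 objects in every box, avoiding 13 in any single one — so 2197 is tight.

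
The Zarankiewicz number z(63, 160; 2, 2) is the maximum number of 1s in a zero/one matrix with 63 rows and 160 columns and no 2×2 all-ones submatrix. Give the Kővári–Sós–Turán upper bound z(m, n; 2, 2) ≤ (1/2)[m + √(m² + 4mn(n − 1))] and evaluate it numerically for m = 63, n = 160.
z(63, 160; 2, 2) ≤ (1/2)[63 + √(63² + 4·63·160·159)] = (1/2)[63 + √6414849] = 1297.8776

Kővári–Sós–Turán: let r_1, ..., r_63 be the row sums and z = Σ r_i the total number of 1s. Each pair of columns can share at most one row with both entries 1 (else a 2×2 all-ones block appears), so Σ_i C(r_i, 2) ≤ C(160, 2) = 12720. By convexity Σ_i C(r_i, 2) ≥ 63·C(z/63, 2) = z(z − 63)/(2·63), giving z² − 63z − 63·160·159 ≤ 0 and hence z ≤ (1/2)[63 + √(3969 + 4·1602720)] = (1/2)[63 + √6414849] ≈ (1/2)(63 + 2532.7552) = 1297.8776.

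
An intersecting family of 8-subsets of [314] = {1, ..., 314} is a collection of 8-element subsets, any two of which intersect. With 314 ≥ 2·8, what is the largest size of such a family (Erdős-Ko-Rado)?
max |F| = C(313, 7) = 54580567809196

The Erdős-Ko-Rado theorem states: for n ≥ 2k, an intersecting family of k-subsets of an n-element set has size at most C(n − 1, k − 1), with equality for 'star' families {A ⊆ [n] : |A| = k, i ∈ A} (fix an element i). For n = 314, k = 8: C(313, 7) = 54580567809196.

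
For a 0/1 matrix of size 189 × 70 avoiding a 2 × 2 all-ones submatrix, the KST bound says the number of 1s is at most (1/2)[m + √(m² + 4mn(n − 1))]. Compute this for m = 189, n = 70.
z(189, 70; 2, 2) ≤ (1/2)[189 + √(189² + 4·189·70·69)] = (1/2)[189 + √3687201] = 1054.6043

Kővári–Sós–Turán: let r_1, ..., r_189 be the row sums and z = Σ r_i the total number of 1s. Each pair of columns can share at most one row with both entries 1 (else a 2×2 all-ones block appears), so Σ_i C(r_i, 2) ≤ C(70, 2) = 2415. By convexity Σ_i C(r_i, 2) ≥ 189·C(z/189, 2) = z(z − 189)/(2·189), giving z² − 189z − 189·70·69 ≤ 0 and hence z ≤ (1/2)[189 + √(35721 + 4·912870)] = (1/2)[189 + √3687201] ≈ (1/2)(189 + 1920.2086) = 1054.6043.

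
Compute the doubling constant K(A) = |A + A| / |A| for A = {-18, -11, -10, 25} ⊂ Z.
K = |A + A| / |A| = 10/4 = 5/2

Enumerate A + A = {a + b : a, b ∈ A}. With |A| = 4, there are |A|^2 = 16 ordered sum pairs; collecting distinct values, A + A = {-36, -29, -28, -22, -21, -20, 7, 14, 15, 50}, so |A + A| = 10. Thus K = 10/4 = 5/2. For comparison, the minimum possible |A + A| over all 4-element sets is 2·4 − 1 = 7 (so min K = 7/4), attained only by arithmetic progressions.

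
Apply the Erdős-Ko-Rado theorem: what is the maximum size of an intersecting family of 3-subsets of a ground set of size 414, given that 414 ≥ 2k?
max |F| = C(413, 2) = 85078

Erdős-Ko-Rado (1961): when n ≥ 2k, max |F| = C(n−1, k−1). The bound is attained by the star {A : i ∈ A} for any fixed i ∈ [n]. Here C(414−1, 3−1) = C(413, 2) = 85078.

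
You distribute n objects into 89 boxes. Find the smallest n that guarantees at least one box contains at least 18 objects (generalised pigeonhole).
n = (18 − 1)·89 + 1 = 1514

By the generalised pigeonhole principle, to guarantee some box contains ≥ r objects we need more than (r − 1) · k objects total. Threshold: n = (r − 1) · k + 1. With r = 18 and k = 89: n = 17 · 89 + 1 = 1513 + 1 = 1514. For n = 1513 = 17 · 89, we can put exactly 17 objects in every box, avoiding 18 in any single one — so 1514 is tight.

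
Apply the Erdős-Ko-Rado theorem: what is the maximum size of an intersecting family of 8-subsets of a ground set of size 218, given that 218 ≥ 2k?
max |F| = C(217, 7) = 4076928560988

Erdős-Ko-Rado (1961): when n ≥ 2k, max |F| = C(n−1, k−1). The bound is attained by the star {A : i ∈ A} for any fixed i ∈ [n]. Here C(218−1, 8−1) = C(217, 7) = 4076928560988.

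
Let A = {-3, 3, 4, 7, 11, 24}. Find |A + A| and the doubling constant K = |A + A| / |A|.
K = |A + A| / |A| = 19/6

Enumerate A + A = {a + b : a, b ∈ A}. With |A| = 6, there are |A|^2 = 36 ordered sum pairs; collecting distinct values, A + A = {-6, 0, 1, 4, 6, 7, 8, 10, 11, 14, 15, 18, 21, 22, 27, 28, 31, 35, 48}, so |A + A| = 19. Thus K = 19/6. For comparison, the minimum possible |A + A| over all 6-element sets is 2·6 − 1 = 11 (so min K = 11/6), attained only by arithmetic progressions.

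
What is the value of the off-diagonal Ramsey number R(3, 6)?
R(3, 6) = 18

Lower bound: an explicit 2-colouring of K_{17} (typically a Paley-type or other structured construction) avoids a red K_3 and a blue K_6, showing R(3, 6) > 17.
Upper bound: the simple Erdős–Szekeres recurrence only gives R(3, 6) ≤ 20; the tight bound R(3, 6) ≤ 18 requires a sharper case analysis (or computer search) of 2-colourings of K_{18}.
Hence R(3, 6) = 18.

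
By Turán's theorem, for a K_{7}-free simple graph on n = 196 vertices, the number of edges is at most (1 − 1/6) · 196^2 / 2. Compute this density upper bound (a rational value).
Turán density bound = (5/6) · 196^2/2 = 48020/3 ≈ 16006.6667

Turán's theorem: ex(n, K_{r+1}) is achieved by the complete r-partite Turán graph T(n, r) with parts as balanced as possible, and is at most (1 − 1/r) · n^2/2. For r = 6, n = 196: the density bound is (5/6) · 38416/2 = 48020/3 ≈ 16006.6667. The integer-valued extremum is e(T(196, 6)) = 16006, which is strictly less than the density bound 48020/3 since 6 ∤ 196 (the parts of T(196, 6) cannot all be equal).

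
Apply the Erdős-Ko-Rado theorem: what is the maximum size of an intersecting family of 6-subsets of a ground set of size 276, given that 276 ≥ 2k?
max |F| = C(275, 5) = 12635803180

Erdős-Ko-Rado (1961): when n ≥ 2k, max |F| = C(n−1, k−1). The bound is attained by the star {A : i ∈ A} for any fixed i ∈ [n]. Here C(276−1, 6−1) = C(275, 5) = 12635803180.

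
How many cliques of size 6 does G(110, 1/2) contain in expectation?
E[# K_6] = C(110, 6) · (1/2)^C(6, 2) = 2141851635 / 2^15 ≈ 65364.124603

For each 6-subset S of vertices (there are C(110, 6) = 2141851635 such S), let X_S = 1 if S induces a K_6 (all C(6, 2) = 15 edges present). Then P(X_S = 1) = (1/2)^15 = 1/32768. By linearity of expectation, E[# K_6] = C(110, 6) · (1/2)^15 = 2141851635 / 32768 ≈ 65364.124603.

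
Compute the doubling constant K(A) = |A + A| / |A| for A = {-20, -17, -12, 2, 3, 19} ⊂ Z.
K = |A + A| / |A| = 21/6 = 7/2

Enumerate A + A = {a + b : a, b ∈ A}. With |A| = 6, there are |A|^2 = 36 ordered sum pairs; collecting distinct values, A + A = {-40, -37, -34, -32, -29, -24, -18, -17, -15, -14, -10, -9, -1, 2, 4, 5, 6, 7, 21, 22, 38}, so |A + A| = 21. Thus K = 21/6 = 7/2. For comparison, the minimum possible |A + A| over all 6-element sets is 2·6 − 1 = 11 (so min K = 11/6), attained only by arithmetic progressions.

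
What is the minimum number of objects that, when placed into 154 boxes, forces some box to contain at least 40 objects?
n = (40 − 1)·154 + 1 = 6007

By the generalised pigeonhole principle, to guarantee some box contains ≥ r objects we need more than (r − 1) · k objects total. Threshold: n = (r − 1) · k + 1. With r = 40 and k = 154: n = 39 · 154 + 1 = 6006 + 1 = 6007. For n = 6006 = 39 · 154, we can put exactly 39 objects in every box, avoiding 40 in any single one — so 6007 is tight.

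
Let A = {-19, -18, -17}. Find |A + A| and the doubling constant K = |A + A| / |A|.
K = |A + A| / |A| = 5/3

Enumerate A + A = {a + b : a, b ∈ A}. With |A| = 3, there are |A|^2 = 9 ordered sum pairs; collecting distinct values, A + A = {-38, -37, -36, -35, -34}, so |A + A| = 5. Thus K = 5/3. Here |A + A| = 2|A| − 1 = 5, the minimum possible — so K = 5/3 is minimal, which holds iff A is an arithmetic progression.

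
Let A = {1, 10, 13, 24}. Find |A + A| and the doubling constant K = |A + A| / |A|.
K = |A + A| / |A| = 10/4 = 5/2

Enumerate A + A = {a + b : a, b ∈ A}. With |A| = 4, there are |A|^2 = 16 ordered sum pairs; collecting distinct values, A + A = {2, 11, 14, 20, 23, 25, 26, 34, 37, 48}, so |A + A| = 10. Thus K = 10/4 = 5/2. For comparison, the minimum possible |A + A| over all 4-element sets is 2·4 − 1 = 7 (so min K = 7/4), attained only by arithmetic progressions.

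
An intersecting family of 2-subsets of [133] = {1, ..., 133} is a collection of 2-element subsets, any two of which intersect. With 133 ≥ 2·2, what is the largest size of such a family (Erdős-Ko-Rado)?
max |F| = C(132, 1) = 132

The Erdős-Ko-Rado theorem states: for n ≥ 2k, an intersecting family of k-subsets of an n-element set has size at most C(n − 1, k − 1), with equality for 'star' families {A ⊆ [n] : |A| = k, i ∈ A} (fix an element i). For n = 133, k = 2: C(132, 1) = 132.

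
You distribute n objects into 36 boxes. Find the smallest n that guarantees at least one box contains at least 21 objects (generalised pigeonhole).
n = (21 − 1)·36 + 1 = 721

By the generalised pigeonhole principle, to guarantee some box contains ≥ r objects we need more than (r − 1) · k objects total. Threshold: n = (r − 1) · k + 1. With r = 21 and k = 36: n = 20 · 36 + 1 = 720 + 1 = 721. For n = 720 = 20 · 36, we can put exactly 20 objects in every box, avoiding 21 in any single one — so 721 is tight.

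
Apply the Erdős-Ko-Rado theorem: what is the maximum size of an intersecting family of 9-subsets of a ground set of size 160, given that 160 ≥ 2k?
max |F| = C(159, 8) = 8471208603429

The Erdős-Ko-Rado theorem states: for n ≥ 2k, an intersecting family of k-subsets of an n-element set has size at most C(n − 1, k − 1), with equality for 'star' families {A ⊆ [n] : |A| = k, i ∈ A} (fix an element i). For n = 160, k = 9: C(159, 8) = 8471208603429.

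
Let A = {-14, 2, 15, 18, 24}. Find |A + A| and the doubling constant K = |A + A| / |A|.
K = |A + A| / |A| = 14/5

Enumerate A + A = {a + b : a, b ∈ A}. With |A| = 5, there are |A|^2 = 25 ordered sum pairs; collecting distinct values, A + A = {-28, -12, 1, 4, 10, 17, 20, 26, 30, 33, 36, 39, 42, 48}, so |A + A| = 14. Thus K = 14/5. For comparison, the minimum possible |A + A| over all 5-element sets is 2·5 − 1 = 9 (so min K = 9/5), attained only by arithmetic progressions.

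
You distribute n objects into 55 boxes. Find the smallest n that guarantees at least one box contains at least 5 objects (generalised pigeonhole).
n = (5 − 1)·55 + 1 = 221

By the generalised pigeonhole principle, to guarantee some box contains ≥ r objects we need more than (r − 1) · k objects total. Threshold: n = (r − 1) · k + 1. With r = 5 and k = 55: n = 4 · 55 + 1 = 220 + 1 = 221. For n = 220 = 4 · 55, we can put exactly 4 objects in every box, avoiding 5 in any single one — so 221 is tight.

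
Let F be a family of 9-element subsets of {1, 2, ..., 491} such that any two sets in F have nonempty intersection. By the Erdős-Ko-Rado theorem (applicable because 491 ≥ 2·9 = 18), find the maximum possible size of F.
max |F| = C(490, 8) = 77822234984371185

Erdős-Ko-Rado (1961): when n ≥ 2k, max |F| = C(n−1, k−1). The bound is attained by the star {A : i ∈ A} for any fixed i ∈ [n]. Here C(491−1, 9−1) = C(490, 8) = 77822234984371185.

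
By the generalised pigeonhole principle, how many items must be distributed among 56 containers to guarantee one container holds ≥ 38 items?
n = (38 − 1)·56 + 1 = 2073

By the generalised pigeonhole principle, to guarantee some box contains ≥ r objects we need more than (r − 1) · k objects total. Threshold: n = (r − 1) · k + 1. With r = 38 and k = 56: n = 37 · 56 + 1 = 2072 + 1 = 2073. For n = 2072 = 37 · 56, we can put exactly 37 objects in every box, avoiding 38 in any single one — so 2073 is tight.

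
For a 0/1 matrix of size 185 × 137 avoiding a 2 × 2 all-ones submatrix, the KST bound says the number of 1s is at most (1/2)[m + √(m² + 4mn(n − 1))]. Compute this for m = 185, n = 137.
z(185, 137; 2, 2) ≤ (1/2)[185 + √(185² + 4·185·137·136)] = (1/2)[185 + √13821905] = 1951.3911

Kővári–Sós–Turán: let r_1, ..., r_185 be the row sums and z = Σ r_i the total number of 1s. Each pair of columns can share at most one row with both entries 1 (else a 2×2 all-ones block appears), so Σ_i C(r_i, 2) ≤ C(137, 2) = 9316. By convexity Σ_i C(r_i, 2) ≥ 185·C(z/185, 2) = z(z − 185)/(2·185), giving z² − 185z − 185·137·136 ≤ 0 and hence z ≤ (1/2)[185 + √(34225 + 4·3446920)] = (1/2)[185 + √13821905] ≈ (1/2)(185 + 3717.7823) = 1951.3911.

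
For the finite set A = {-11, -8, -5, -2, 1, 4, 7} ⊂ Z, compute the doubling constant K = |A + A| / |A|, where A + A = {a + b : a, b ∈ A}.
K = |A + A| / |A| = 13/7

Enumerate A + A = {a + b : a, b ∈ A}. With |A| = 7, there are |A|^2 = 49 ordered sum pairs; collecting distinct values, A + A = {-22, -19, -16, -13, -10, -7, -4, -1, 2, 5, 8, 11, 14}, so |A + A| = 13. Thus K = 13/7. Here |A + A| = 2|A| − 1 = 13, the minimum possible — so K = 13/7 is minimal, which holds iff A is an arithmetic progression.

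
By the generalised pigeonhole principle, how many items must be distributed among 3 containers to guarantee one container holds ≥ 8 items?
n = (8 − 1)·3 + 1 = 22

By the generalised pigeonhole principle, to guarantee some box contains ≥ r objects we need more than (r − 1) · k objects total. Threshold: n = (r − 1) · k + 1. With r = 8 and k = 3: n = 7 · 3 + 1 = 21 + 1 = 22. For n = 21 = 7 · 3, we can put exactly 7 objects in every box, avoiding 8 in any single one — so 22 is tight.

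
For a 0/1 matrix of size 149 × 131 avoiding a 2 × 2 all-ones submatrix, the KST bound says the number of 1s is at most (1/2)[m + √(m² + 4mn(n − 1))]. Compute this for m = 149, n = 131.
z(149, 131; 2, 2) ≤ (1/2)[149 + √(149² + 4·149·131·130)] = (1/2)[149 + √10172081] = 1669.185

Kővári–Sós–Turán: let r_1, ..., r_149 be the row sums and z = Σ r_i the total number of 1s. Each pair of columns can share at most one row with both entries 1 (else a 2×2 all-ones block appears), so Σ_i C(r_i, 2) ≤ C(131, 2) = 8515. By convexity Σ_i C(r_i, 2) ≥ 149·C(z/149, 2) = z(z − 149)/(2·149), giving z² − 149z − 149·131·130 ≤ 0 and hence z ≤ (1/2)[149 + √(22201 + 4·2537470)] = (1/2)[149 + √10172081] ≈ (1/2)(149 + 3189.37) = 1669.185.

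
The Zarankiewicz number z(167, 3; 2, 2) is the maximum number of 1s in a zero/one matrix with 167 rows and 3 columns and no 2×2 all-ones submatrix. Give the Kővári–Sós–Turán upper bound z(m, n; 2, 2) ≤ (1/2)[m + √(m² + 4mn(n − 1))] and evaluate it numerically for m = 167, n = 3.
z(167, 3; 2, 2) ≤ (1/2)[167 + √(167² + 4·167·3·2)] = (1/2)[167 + √31897] = 172.7987

Kővári–Sós–Turán: let r_1, ..., r_167 be the row sums and z = Σ r_i the total number of 1s. Each pair of columns can share at most one row with both entries 1 (else a 2×2 all-ones block appears), so Σ_i C(r_i, 2) ≤ C(3, 2) = 3. By convexity Σ_i C(r_i, 2) ≥ 167·C(z/167, 2) = z(z − 167)/(2·167), giving z² − 167z − 167·3·2 ≤ 0 and hence z ≤ (1/2)[167 + √(27889 + 4·1002)] = (1/2)[167 + √31897] ≈ (1/2)(167 + 178.5973) = 172.7987.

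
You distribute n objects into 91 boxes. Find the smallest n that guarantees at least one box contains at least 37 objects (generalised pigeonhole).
n = (37 − 1)·91 + 1 = 3277

By the generalised pigeonhole principle, to guarantee some box contains ≥ r objects we need more than (r − 1) · k objects total. Threshold: n = (r − 1) · k + 1. With r = 37 and k = 91: n = 36 · 91 + 1 = 3276 + 1 = 3277. For n = 3276 = 36 · 91, we can put exactly 36 objects in every box, avoiding 37 in any single one — so 3277 is tight.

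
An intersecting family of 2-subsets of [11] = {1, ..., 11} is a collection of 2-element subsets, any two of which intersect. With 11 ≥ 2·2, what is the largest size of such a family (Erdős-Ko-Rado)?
max |F| = C(10, 1) = 10

Erdős-Ko-Rado (1961): when n ≥ 2k, max |F| = C(n−1, k−1). The bound is attained by the star {A : i ∈ A} for any fixed i ∈ [n]. Here C(11−1, 2−1) = C(10, 1) = 10.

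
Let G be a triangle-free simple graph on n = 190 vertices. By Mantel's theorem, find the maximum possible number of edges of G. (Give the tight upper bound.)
ex(190, K_3) = ⌊190^2/4⌋ = 9025

Mantel (1907): a triangle-free graph on n vertices has at most ⌊n^2/4⌋ edges, with equality for the complete bipartite graph K_{⌊n/2⌋, ⌈n/2⌉}. For n = 190: ⌊190^2/4⌋ = ⌊36100/4⌋ = 9025. The extremal graph is K_{95, 95}, which has 95·95 = 9025 edges.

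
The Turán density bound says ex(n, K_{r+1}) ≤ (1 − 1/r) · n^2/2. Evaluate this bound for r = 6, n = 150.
Turán density bound = (5/6) · 150^2/2 = 9375

Turán's theorem: ex(n, K_{r+1}) is achieved by the complete r-partite Turán graph T(n, r) with parts as balanced as possible, and is at most (1 − 1/r) · n^2/2. For r = 6, n = 150: the density bound is (5/6) · 22500/2 = 9375. Since 6 ∣ 150, the Turán graph T(150, 6) has parts of equal size 25, and its edge count e(T(150, 6)) = 9375 attains the density bound exactly.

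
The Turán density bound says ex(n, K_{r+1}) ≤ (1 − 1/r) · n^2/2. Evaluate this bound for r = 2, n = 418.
Turán density bound = (1/2) · 418^2/2 = 43681

Turán's theorem: ex(n, K_{r+1}) is achieved by the complete r-partite Turán graph T(n, r) with parts as balanced as possible, and is at most (1 − 1/r) · n^2/2. For r = 2, n = 418: the density bound is (1/2) · 174724/2 = 43681. Since 2 ∣ 418, the Turán graph T(418, 2) has parts of equal size 209, and its edge count e(T(418, 2)) = 43681 attains the density bound exactly.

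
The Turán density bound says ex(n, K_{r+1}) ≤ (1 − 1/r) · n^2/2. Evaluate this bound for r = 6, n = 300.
Turán density bound = (5/6) · 300^2/2 = 37500

Turán's theorem: ex(n, K_{r+1}) is achieved by the complete r-partite Turán graph T(n, r) with parts as balanced as possible, and is at most (1 − 1/r) · n^2/2. For r = 6, n = 300: the density bound is (5/6) · 90000/2 = 37500. Since 6 ∣ 300, the Turán graph T(300, 6) has parts of equal size 50, and its edge count e(T(300, 6)) = 37500 attains the density bound exactly.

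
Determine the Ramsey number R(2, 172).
R(2, 172) = 172

R(2, k) = k for all k ≥ 2: in a 2-colouring of K_k, either some edge is red (a red K_2) or all edges are blue (a blue K_k). And K_{171} coloured all-blue has no blue K_172, so R(2, 172) > 171. Hence R(2, 172) = 172.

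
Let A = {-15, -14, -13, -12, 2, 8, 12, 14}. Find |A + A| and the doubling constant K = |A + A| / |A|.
K = |A + A| / |A| = 30/8 = 15/4

Enumerate A + A = {a + b : a, b ∈ A}. With |A| = 8, there are |A|^2 = 64 ordered sum pairs; collecting distinct values, A + A = {-30, -29, -28, -27, -26, -25, -24, -13, -12, -11, -10, -7, -6, -5, -4, -3, -2, -1, 0, 1, 2, 4, 10, 14, 16, 20, 22, 24, 26, 28}, so |A + A| = 30. Thus K = 30/8 = 15/4. For comparison, the minimum possible |A + A| over all 8-element sets is 2·8 − 1 = 15 (so min K = 15/8), attained only by arithmetic progressions.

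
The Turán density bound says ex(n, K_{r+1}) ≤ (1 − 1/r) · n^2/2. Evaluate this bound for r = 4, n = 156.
Turán density bound = (3/4) · 156^2/2 = 9126

Turán's theorem: ex(n, K_{r+1}) is achieved by the complete r-partite Turán graph T(n, r) with parts as balanced as possible, and is at most (1 − 1/r) · n^2/2. For r = 4, n = 156: the density bound is (3/4) · 24336/2 = 9126. Since 4 ∣ 156, the Turán graph T(156, 4) has parts of equal size 39, and its edge count e(T(156, 4)) = 9126 attains the density bound exactly.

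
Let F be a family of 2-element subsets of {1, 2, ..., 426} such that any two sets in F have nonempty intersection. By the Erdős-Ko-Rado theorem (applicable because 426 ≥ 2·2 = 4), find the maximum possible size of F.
max |F| = C(425, 1) = 425

The Erdős-Ko-Rado theorem states: for n ≥ 2k, an intersecting family of k-subsets of an n-element set has size at most C(n − 1, k − 1), with equality for 'star' families {A ⊆ [n] : |A| = k, i ∈ A} (fix an element i). For n = 426, k = 2: C(425, 1) = 425.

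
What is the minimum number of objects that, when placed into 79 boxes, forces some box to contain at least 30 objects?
n = (30 − 1)·79 + 1 = 2292

By the generalised pigeonhole principle, to guarantee some box contains ≥ r objects we need more than (r − 1) · k objects total. Threshold: n = (r − 1) · k + 1. With r = 30 and k = 79: n = 29 · 79 + 1 = 2291 + 1 = 2292. For n = 2291 = 29 · 79, we can put exactly 29 objects in every box, avoiding 30 in any single one — so 2292 is tight.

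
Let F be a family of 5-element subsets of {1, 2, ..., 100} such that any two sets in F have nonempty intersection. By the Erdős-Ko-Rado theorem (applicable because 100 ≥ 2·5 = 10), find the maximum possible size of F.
max |F| = C(99, 4) = 3764376

Erdős-Ko-Rado (1961): when n ≥ 2k, max |F| = C(n−1, k−1). The bound is attained by the star {A : i ∈ A} for any fixed i ∈ [n]. Here C(100−1, 5−1) = C(99, 4) = 3764376.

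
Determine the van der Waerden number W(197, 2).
W(197, 2) = 197 + 1 = 198

A 2-term AP is any pair of integers, so a monochromatic 2-AP exists iff some colour is used at least twice. With 197 colours, the colouring i ↦ i on {1, ..., 197} uses each colour once, avoiding any monochromatic pair, so W(197, 2) > 197. For {1, ..., 198}, pigeonhole forces two integers of the same colour, which form a monochromatic 2-AP. Hence W(197, 2) = 198.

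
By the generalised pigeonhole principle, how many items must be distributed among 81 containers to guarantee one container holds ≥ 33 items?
n = (33 − 1)·81 + 1 = 2593

By the generalised pigeonhole principle, to guarantee some box contains ≥ r objects we need more than (r − 1) · k objects total. Threshold: n = (r − 1) · k + 1. With r = 33 and k = 81: n = 32 · 81 + 1 = 2592 + 1 = 2593. For n = 2592 = 32 · 81, we can put exactly 32 objects in every box, avoiding 33 in any single one — so 2593 is tight.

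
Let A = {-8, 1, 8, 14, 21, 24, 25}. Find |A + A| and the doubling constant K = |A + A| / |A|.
K = |A + A| / |A| = 26/7

Enumerate A + A = {a + b : a, b ∈ A}. With |A| = 7, there are |A|^2 = 49 ordered sum pairs; collecting distinct values, A + A = {-16, -7, 0, 2, 6, 9, 13, 15, 16, 17, 22, 25, 26, 28, 29, 32, 33, 35, 38, 39, 42, 45, 46, 48, 49, 50}, so |A + A| = 26. Thus K = 26/7. For comparison, the minimum possible |A + A| over all 7-element sets is 2·7 − 1 = 13 (so min K = 13/7), attained only by arithmetic progressions.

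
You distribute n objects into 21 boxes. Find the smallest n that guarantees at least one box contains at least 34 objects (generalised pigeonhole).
n = (34 − 1)·21 + 1 = 694

By the generalised pigeonhole principle, to guarantee some box contains ≥ r objects we need more than (r − 1) · k objects total. Threshold: n = (r − 1) · k + 1. With r = 34 and k = 21: n = 33 · 21 + 1 = 693 + 1 = 694. For n = 693 = 33 · 21, we can put exactly 33 objects in every box, avoiding 34 in any single one — so 694 is tight.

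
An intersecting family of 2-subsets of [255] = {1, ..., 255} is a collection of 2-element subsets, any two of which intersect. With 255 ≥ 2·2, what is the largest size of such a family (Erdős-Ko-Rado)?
max |F| = C(254, 1) = 254

The Erdős-Ko-Rado theorem states: for n ≥ 2k, an intersecting family of k-subsets of an n-element set has size at most C(n − 1, k − 1), with equality for 'star' families {A ⊆ [n] : |A| = k, i ∈ A} (fix an element i). For n = 255, k = 2: C(254, 1) = 254.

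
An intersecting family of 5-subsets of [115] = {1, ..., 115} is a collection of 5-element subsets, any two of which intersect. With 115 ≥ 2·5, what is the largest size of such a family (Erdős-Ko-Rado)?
max |F| = C(114, 4) = 6672876

The Erdős-Ko-Rado theorem states: for n ≥ 2k, an intersecting family of k-subsets of an n-element set has size at most C(n − 1, k − 1), with equality for 'star' families {A ⊆ [n] : |A| = k, i ∈ A} (fix an element i). For n = 115, k = 5: C(114, 4) = 6672876.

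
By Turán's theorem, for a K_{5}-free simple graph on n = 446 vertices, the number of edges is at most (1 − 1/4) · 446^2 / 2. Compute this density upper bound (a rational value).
Turán density bound = (3/4) · 446^2/2 = 149187/2 ≈ 74593.5

Turán's theorem: ex(n, K_{r+1}) is achieved by the complete r-partite Turán graph T(n, r) with parts as balanced as possible, and is at most (1 − 1/r) · n^2/2. For r = 4, n = 446: the density bound is (3/4) · 198916/2 = 149187/2 ≈ 74593.5. The integer-valued extremum is e(T(446, 4)) = 74593, which is strictly less than the density bound 149187/2 since 4 ∤ 446 (the parts of T(446, 4) cannot all be equal).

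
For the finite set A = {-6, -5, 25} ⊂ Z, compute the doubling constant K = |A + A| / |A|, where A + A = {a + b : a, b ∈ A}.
K = |A + A| / |A| = 6/3 = 2

Enumerate A + A = {a + b : a, b ∈ A}. With |A| = 3, there are |A|^2 = 9 ordered sum pairs; collecting distinct values, A + A = {-12, -11, -10, 19, 20, 50}, so |A + A| = 6. Thus K = 6/3 = 2. For comparison, the minimum possible |A + A| over all 3-element sets is 2·3 − 1 = 5 (so min K = 5/3), attained only by arithmetic progressions.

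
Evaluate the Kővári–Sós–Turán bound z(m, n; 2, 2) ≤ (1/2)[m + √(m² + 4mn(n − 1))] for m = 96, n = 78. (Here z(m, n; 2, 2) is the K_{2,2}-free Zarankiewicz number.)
z(96, 78; 2, 2) ≤ (1/2)[96 + √(96² + 4·96·78·77)] = (1/2)[96 + √2315520] = 808.8416

Kővári–Sós–Turán: let r_1, ..., r_96 be the row sums and z = Σ r_i the total number of 1s. Each pair of columns can share at most one row with both entries 1 (else a 2×2 all-ones block appears), so Σ_i C(r_i, 2) ≤ C(78, 2) = 3003. By convexity Σ_i C(r_i, 2) ≥ 96·C(z/96, 2) = z(z − 96)/(2·96), giving z² − 96z − 96·78·77 ≤ 0 and hence z ≤ (1/2)[96 + √(9216 + 4·576576)] = (1/2)[96 + √2315520] ≈ (1/2)(96 + 1521.6833) = 808.8416.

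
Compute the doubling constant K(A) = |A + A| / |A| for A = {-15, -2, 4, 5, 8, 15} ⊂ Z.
K = |A + A| / |A| = 20/6 = 10/3

Enumerate A + A = {a + b : a, b ∈ A}. With |A| = 6, there are |A|^2 = 36 ordered sum pairs; collecting distinct values, A + A = {-30, -17, -11, -10, -7, -4, 0, 2, 3, 6, 8, 9, 10, 12, 13, 16, 19, 20, 23, 30}, so |A + A| = 20. Thus K = 20/6 = 10/3. For comparison, the minimum possible |A + A| over all 6-element sets is 2·6 − 1 = 11 (so min K = 11/6), attained only by arithmetic progressions.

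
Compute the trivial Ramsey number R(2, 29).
R(2, 29) = 29

R(2, k) = k for all k ≥ 2: in a 2-colouring of K_k, either some edge is red (a red K_2) or all edges are blue (a blue K_k). And K_{28} coloured all-blue has no blue K_29, so R(2, 29) > 28. Hence R(2, 29) = 29.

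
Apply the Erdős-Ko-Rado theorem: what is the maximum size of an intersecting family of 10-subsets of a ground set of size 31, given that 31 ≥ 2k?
max |F| = C(30, 9) = 14307150

Erdős-Ko-Rado (1961): when n ≥ 2k, max |F| = C(n−1, k−1). The bound is attained by the star {A : i ∈ A} for any fixed i ∈ [n]. Here C(31−1, 10−1) = C(30, 9) = 14307150.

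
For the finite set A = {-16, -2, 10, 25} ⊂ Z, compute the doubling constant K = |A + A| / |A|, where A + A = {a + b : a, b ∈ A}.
K = |A + A| / |A| = 10/4 = 5/2

Enumerate A + A = {a + b : a, b ∈ A}. With |A| = 4, there are |A|^2 = 16 ordered sum pairs; collecting distinct values, A + A = {-32, -18, -6, -4, 8, 9, 20, 23, 35, 50}, so |A + A| = 10. Thus K = 10/4 = 5/2. For comparison, the minimum possible |A + A| over all 4-element sets is 2·4 − 1 = 7 (so min K = 7/4), attained only by arithmetic progressions.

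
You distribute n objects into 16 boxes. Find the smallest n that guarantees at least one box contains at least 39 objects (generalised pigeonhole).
n = (39 − 1)·16 + 1 = 609

By the generalised pigeonhole principle, to guarantee some box contains ≥ r objects we need more than (r − 1) · k objects total. Threshold: n = (r − 1) · k + 1. With r = 39 and k = 16: n = 38 · 16 + 1 = 608 + 1 = 609. For n = 608 = 38 · 16, we can put exactly 38 objects in every box, avoiding 39 in any single one — so 609 is tight.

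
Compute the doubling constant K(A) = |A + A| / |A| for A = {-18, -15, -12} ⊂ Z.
K = |A + A| / |A| = 5/3

Enumerate A + A = {a + b : a, b ∈ A}. With |A| = 3, there are |A|^2 = 9 ordered sum pairs; collecting distinct values, A + A = {-36, -33, -30, -27, -24}, so |A + A| = 5. Thus K = 5/3. Here |A + A| = 2|A| − 1 = 5, the minimum possible — so K = 5/3 is minimal, which holds iff A is an arithmetic progression.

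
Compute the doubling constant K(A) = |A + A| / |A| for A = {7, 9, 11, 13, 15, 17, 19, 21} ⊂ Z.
K = |A + A| / |A| = 15/8

Enumerate A + A = {a + b : a, b ∈ A}. With |A| = 8, there are |A|^2 = 64 ordered sum pairs; collecting distinct values, A + A = {14, 16, 18, 20, 22, 24, 26, 28, 30, 32, 34, 36, 38, 40, 42}, so |A + A| = 15. Thus K = 15/8. Here |A + A| = 2|A| − 1 = 15, the minimum possible — so K = 15/8 is minimal, which holds iff A is an arithmetic progression.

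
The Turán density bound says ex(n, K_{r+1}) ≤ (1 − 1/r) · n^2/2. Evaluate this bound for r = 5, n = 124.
Turán density bound = (4/5) · 124^2/2 = 30752/5 ≈ 6150.4

Turán's theorem: ex(n, K_{r+1}) is achieved by the complete r-partite Turán graph T(n, r) with parts as balanced as possible, and is at most (1 − 1/r) · n^2/2. For r = 5, n = 124: the density bound is (4/5) · 15376/2 = 30752/5 ≈ 6150.4. The integer-valued extremum is e(T(124, 5)) = 6150, which is strictly less than the density bound 30752/5 since 5 ∤ 124 (the parts of T(124, 5) cannot all be equal).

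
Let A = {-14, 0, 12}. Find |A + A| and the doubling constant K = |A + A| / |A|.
K = |A + A| / |A| = 6/3 = 2

Enumerate A + A = {a + b : a, b ∈ A}. With |A| = 3, there are |A|^2 = 9 ordered sum pairs; collecting distinct values, A + A = {-28, -14, -2, 0, 12, 24}, so |A + A| = 6. Thus K = 6/3 = 2. For comparison, the minimum possible |A + A| over all 3-element sets is 2·3 − 1 = 5 (so min K = 5/3), attained only by arithmetic progressions.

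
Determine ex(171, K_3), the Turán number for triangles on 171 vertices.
ex(171, K_3) = ⌊171^2/4⌋ = 7310

Mantel (1907): a triangle-free graph on n vertices has at most ⌊n^2/4⌋ edges, with equality for the complete bipartite graph K_{⌊n/2⌋, ⌈n/2⌉}. For n = 171: ⌊171^2/4⌋ = ⌊29241/4⌋ = 7310. The extremal graph is K_{85, 86}, which has 85·86 = 7310 edges.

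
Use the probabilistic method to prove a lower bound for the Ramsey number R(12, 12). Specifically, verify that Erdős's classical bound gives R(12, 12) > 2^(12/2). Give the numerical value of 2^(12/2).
2^(12/2) = 64; so R(12, 12) > 64

Colour each edge of K_n uniformly at random with red/blue. The expected number of monochromatic K_12 is C(n, 12) · 2 · 2^(−C(12,2)). If C(n, 12) · 2^(1 − C(12,2)) < 1, then with positive probability no monochromatic K_12 exists, so R(12, 12) > n. The standard estimate C(n, 12) ≤ n^12/12! shows this inequality holds whenever n ≤ 2^(12/2) (since 12! · 2^(C(12,2) − 1) > 2^(12^2/2) ≥ n^12). Hence R(12, 12) > 2^(12/2) = 64.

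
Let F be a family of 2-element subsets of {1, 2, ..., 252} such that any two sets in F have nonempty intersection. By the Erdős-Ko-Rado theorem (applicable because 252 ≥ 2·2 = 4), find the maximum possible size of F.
max |F| = C(251, 1) = 251

The Erdős-Ko-Rado theorem states: for n ≥ 2k, an intersecting family of k-subsets of an n-element set has size at most C(n − 1, k − 1), with equality for 'star' families {A ⊆ [n] : |A| = k, i ∈ A} (fix an element i). For n = 252, k = 2: C(251, 1) = 251.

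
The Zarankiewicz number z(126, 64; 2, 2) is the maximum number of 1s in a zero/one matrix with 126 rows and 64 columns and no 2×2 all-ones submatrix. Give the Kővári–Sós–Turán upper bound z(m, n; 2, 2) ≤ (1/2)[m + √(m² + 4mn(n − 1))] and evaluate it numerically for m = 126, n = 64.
z(126, 64; 2, 2) ≤ (1/2)[126 + √(126² + 4·126·64·63)] = (1/2)[126 + √2048004] = 778.5425

Kővári–Sós–Turán: let r_1, ..., r_126 be the row sums and z = Σ r_i the total number of 1s. Each pair of columns can share at most one row with both entries 1 (else a 2×2 all-ones block appears), so Σ_i C(r_i, 2) ≤ C(64, 2) = 2016. By convexity Σ_i C(r_i, 2) ≥ 126·C(z/126, 2) = z(z − 126)/(2·126), giving z² − 126z − 126·64·63 ≤ 0 and hence z ≤ (1/2)[126 + √(15876 + 4·508032)] = (1/2)[126 + √2048004] ≈ (1/2)(126 + 1431.0849) = 778.5425.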